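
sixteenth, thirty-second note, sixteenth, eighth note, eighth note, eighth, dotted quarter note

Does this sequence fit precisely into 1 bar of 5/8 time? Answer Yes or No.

One bar of 5/8 = 20 thirty-second notes.
Working in thirty-second notes: sixteenth = 2; thirty-second note = 1; sixteenth = 2; eighth note = 4; eighth note = 4; eighth = 4; dotted quarter note = 12.
Altogether 2 + 1 + 2 + 4 + 4 + 4 + 12 = 29.
29 exceeds 20, so the answer is No.

No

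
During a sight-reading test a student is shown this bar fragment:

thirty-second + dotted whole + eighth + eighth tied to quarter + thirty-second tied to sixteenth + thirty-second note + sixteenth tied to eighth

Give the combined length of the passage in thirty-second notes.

75

Express everything in thirty-second notes: thirty-second = 1; dotted whole = 48; eighth = 4; eighth tied to quarter (eighth + quarter) = 12; thirty-second tied to sixteenth (thirty-second + sixteenth) = 3; thirty-second note = 1; sixteenth tied to eighth (sixteenth + eighth) = 6.
Total: 1 + 48 + 4 + 12 + 3 + 1 + 6 = 75 thirty-second notes.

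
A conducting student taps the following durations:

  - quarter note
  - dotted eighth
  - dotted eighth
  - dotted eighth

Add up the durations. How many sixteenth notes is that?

13

Each duration in sixteenth notes: quarter note = 4; dotted eighth = 3; dotted eighth = 3; dotted eighth = 3.
Altogether 4 + 3 + 3 + 3 = 13 sixteenth notes.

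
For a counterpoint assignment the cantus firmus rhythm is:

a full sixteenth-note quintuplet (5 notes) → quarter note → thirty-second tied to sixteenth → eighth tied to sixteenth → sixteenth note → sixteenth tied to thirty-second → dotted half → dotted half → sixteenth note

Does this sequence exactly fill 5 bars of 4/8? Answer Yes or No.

One bar of 4/8 = 16 thirty-second notes, so 5 bars = 80.
Express everything in thirty-second notes: a full sixteenth-note quintuplet (5 notes) (five quintuplet sixteenths span one quarter) = 8; quarter note = 8; thirty-second tied to sixteenth (thirty-second + sixteenth) = 3; eighth tied to sixteenth (eighth + sixteenth) = 6; sixteenth note = 2; sixteenth tied to thirty-second (sixteenth + thirty-second) = 3; dotted half = 24; dotted half = 24; sixteenth note = 2.
Total: 8 + 8 + 3 + 6 + 2 + 3 + 24 + 24 + 2 = 80.
80 equals 80, so the answer is Yes.

Yes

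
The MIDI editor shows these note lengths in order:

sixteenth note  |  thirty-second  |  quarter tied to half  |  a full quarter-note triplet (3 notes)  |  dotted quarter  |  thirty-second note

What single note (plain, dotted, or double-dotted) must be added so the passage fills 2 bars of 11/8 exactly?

whole note

2 bars of 11/8 = 88 thirty-second notes.
In thirty-second notes: sixteenth note = 2; thirty-second = 1; quarter tied to half (quarter + half) = 24; a full quarter-note triplet (3 notes) (three triplet quarters span one half) = 16; dotted quarter = 12; thirty-second note = 1.
Total: 2 + 1 + 24 + 16 + 12 + 1 = 56.
Remaining: 88 − 56 = 32 thirty-second notes, which is a whole note.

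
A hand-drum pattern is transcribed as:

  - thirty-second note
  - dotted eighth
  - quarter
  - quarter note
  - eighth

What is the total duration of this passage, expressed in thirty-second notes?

Express everything in thirty-second notes: thirty-second note = 1; dotted eighth = 6; quarter = 8; quarter note = 8; eighth = 4.
Total: 1 + 6 + 8 + 8 + 4 = 27 thirty-second notes.

27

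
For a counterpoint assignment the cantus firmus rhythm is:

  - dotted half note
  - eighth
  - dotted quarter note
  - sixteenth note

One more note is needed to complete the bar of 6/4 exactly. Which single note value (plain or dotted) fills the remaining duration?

The bar of 6/4 = 24 sixteenth notes.
In sixteenth notes: dotted half note = 12; eighth = 2; dotted quarter note = 6; sixteenth note = 1.
Sum: 12 + 2 + 6 + 1 = 21.
Remaining: 24 − 21 = 3 sixteenth notes, which is a dotted eighth note.

dotted eighth note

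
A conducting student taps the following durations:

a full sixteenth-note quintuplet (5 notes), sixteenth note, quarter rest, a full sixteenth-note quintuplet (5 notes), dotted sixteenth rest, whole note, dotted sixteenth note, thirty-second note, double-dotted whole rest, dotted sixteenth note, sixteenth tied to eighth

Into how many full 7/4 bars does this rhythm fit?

One bar of 7/4 = 56 thirty-second notes.
Convert each value to thirty-second notes: a full sixteenth-note quintuplet (5 notes) (five quintuplet sixteenths span one quarter) = 8; sixteenth note = 2; quarter rest = 8; a full sixteenth-note quintuplet (5 notes) (five quintuplet sixteenths span one quarter) = 8; dotted sixteenth rest = 3; whole note = 32; dotted sixteenth note = 3; thirty-second note = 1; double-dotted whole rest = 56; dotted sixteenth note = 3; sixteenth tied to eighth (sixteenth + eighth) = 6.
Adding: 8 + 2 + 8 + 8 + 3 + 32 + 3 + 1 + 56 + 3 + 6 = 130.
130 ÷ 56 = 2 complete bars with 18 left over.

2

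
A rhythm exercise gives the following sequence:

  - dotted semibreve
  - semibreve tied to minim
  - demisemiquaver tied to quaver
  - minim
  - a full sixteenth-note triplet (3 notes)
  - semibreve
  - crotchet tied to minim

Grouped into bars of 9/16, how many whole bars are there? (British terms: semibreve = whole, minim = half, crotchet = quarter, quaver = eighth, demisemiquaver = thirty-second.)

9

One bar of 9/16 = 18 thirty-second notes.
Each duration in thirty-second notes: dotted semibreve = 48; semibreve tied to minim (semibreve + minim) = 48; demisemiquaver tied to quaver (demisemiquaver + quaver) = 5; minim = 16; a full sixteenth-note triplet (3 notes) (three triplet sixteenths span one eighth) = 4; semibreve = 32; crotchet tied to minim (crotchet + minim) = 24.
Adding: 48 + 48 + 5 + 16 + 4 + 32 + 24 = 177.
177 ÷ 18 = 9 complete bars with 15 left over.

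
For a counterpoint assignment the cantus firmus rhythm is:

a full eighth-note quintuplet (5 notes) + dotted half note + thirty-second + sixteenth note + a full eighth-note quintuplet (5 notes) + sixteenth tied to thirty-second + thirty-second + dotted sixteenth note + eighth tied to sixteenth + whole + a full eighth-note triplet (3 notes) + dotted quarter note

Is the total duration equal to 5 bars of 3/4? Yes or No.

No

One bar of 3/4 = 24 thirty-second notes, so 5 bars = 120.
Convert each value to thirty-second notes: a full eighth-note quintuplet (5 notes) (five quintuplet eighths span one half) = 16; dotted half note = 24; thirty-second = 1; sixteenth note = 2; a full eighth-note quintuplet (5 notes) (five quintuplet eighths span one half) = 16; sixteenth tied to thirty-second (sixteenth + thirty-second) = 3; thirty-second = 1; dotted sixteenth note = 3; eighth tied to sixteenth (eighth + sixteenth) = 6; whole = 32; a full eighth-note triplet (3 notes) (three triplet eighths span one quarter) = 8; dotted quarter note = 12.
Total: 16 + 24 + 1 + 2 + 16 + 3 + 1 + 3 + 6 + 32 + 8 + 12 = 124.
124 exceeds 120, so the answer is No.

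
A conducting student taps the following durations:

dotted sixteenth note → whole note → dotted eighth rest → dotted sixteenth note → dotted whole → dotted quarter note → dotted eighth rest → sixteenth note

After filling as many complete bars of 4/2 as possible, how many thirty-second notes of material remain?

One bar of 4/2 = 64 thirty-second notes.
In thirty-second notes: dotted sixteenth note = 3; whole note = 32; dotted eighth rest = 6; dotted sixteenth note = 3; dotted whole = 48; dotted quarter note = 12; dotted eighth rest = 6; sixteenth note = 2.
Sum: 3 + 32 + 6 + 3 + 48 + 12 + 6 + 2 = 112.
112 ÷ 64 = 1 complete bar with 48 thirty-second notes remaining.

48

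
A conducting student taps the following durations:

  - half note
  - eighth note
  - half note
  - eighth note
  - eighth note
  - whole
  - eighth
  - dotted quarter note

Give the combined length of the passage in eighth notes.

23

Working in eighth notes: half note = 4; eighth note = 1; half note = 4; eighth note = 1; eighth note = 1; whole = 8; eighth = 1; dotted quarter note = 3.
Sum: 4 + 1 + 4 + 1 + 1 + 8 + 1 + 3 = 23 eighth notes.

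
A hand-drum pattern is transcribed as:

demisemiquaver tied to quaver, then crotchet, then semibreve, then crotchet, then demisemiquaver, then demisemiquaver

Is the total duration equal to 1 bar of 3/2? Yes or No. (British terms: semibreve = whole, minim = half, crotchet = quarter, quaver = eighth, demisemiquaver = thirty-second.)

One bar of 3/2 = 48 thirty-second notes.
Convert each value to thirty-second notes: demisemiquaver tied to quaver (demisemiquaver + quaver) = 5; crotchet = 8; semibreve = 32; crotchet = 8; demisemiquaver = 1; demisemiquaver = 1.
Adding: 5 + 8 + 32 + 8 + 1 + 1 = 55.
55 exceeds 48, so the answer is No.

No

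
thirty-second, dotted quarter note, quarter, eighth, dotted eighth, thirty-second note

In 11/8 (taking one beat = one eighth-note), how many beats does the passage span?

One eighth-note beat = 4 thirty-second notes.
Working in thirty-second notes: thirty-second = 1; dotted quarter note = 12; quarter = 8; eighth = 4; dotted eighth = 6; thirty-second note = 1.
Sum: 1 + 12 + 8 + 4 + 6 + 1 = 32.
32 ÷ 4 = 8 beats.

8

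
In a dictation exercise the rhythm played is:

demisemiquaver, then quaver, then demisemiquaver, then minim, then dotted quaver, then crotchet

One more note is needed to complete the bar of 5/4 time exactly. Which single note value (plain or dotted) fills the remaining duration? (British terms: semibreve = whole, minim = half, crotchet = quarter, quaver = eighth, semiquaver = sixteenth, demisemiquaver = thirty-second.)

The bar of 5/4 = 40 thirty-second notes.
Working in thirty-second notes: demisemiquaver = 1; quaver = 4; demisemiquaver = 1; minim = 16; dotted quaver = 6; crotchet = 8.
Sum: 1 + 4 + 1 + 16 + 6 + 8 = 36.
Remaining: 40 − 36 = 4 thirty-second notes, which is a eighth note.

eighth note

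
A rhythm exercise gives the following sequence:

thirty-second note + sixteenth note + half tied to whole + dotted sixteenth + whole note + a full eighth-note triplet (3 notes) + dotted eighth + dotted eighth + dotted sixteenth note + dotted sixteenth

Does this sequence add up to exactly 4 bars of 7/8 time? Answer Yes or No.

One bar of 7/8 = 28 thirty-second notes, so 4 bars = 112.
In thirty-second notes: thirty-second note = 1; sixteenth note = 2; half tied to whole (half + whole) = 48; dotted sixteenth = 3; whole note = 32; a full eighth-note triplet (3 notes) (three triplet eighths span one quarter) = 8; dotted eighth = 6; dotted eighth = 6; dotted sixteenth note = 3; dotted sixteenth = 3.
Sum: 1 + 2 + 48 + 3 + 32 + 8 + 6 + 6 + 3 + 3 = 112.
112 equals 112, so the answer is Yes.

Yes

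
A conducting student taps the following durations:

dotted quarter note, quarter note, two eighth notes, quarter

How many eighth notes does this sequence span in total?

Working in eighth notes: dotted quarter note = 3; quarter note = 2; eighth note = 1; eighth note = 1; quarter = 2.
Altogether 3 + 2 + 1 + 1 + 2 = 9 eighth notes.

9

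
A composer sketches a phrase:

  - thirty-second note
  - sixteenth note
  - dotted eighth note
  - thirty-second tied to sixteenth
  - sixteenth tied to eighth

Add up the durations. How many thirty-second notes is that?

18

Convert each value to thirty-second notes: thirty-second note = 1; sixteenth note = 2; dotted eighth note = 6; thirty-second tied to sixteenth (thirty-second + sixteenth) = 3; sixteenth tied to eighth (sixteenth + eighth) = 6.
Sum: 1 + 2 + 6 + 3 + 6 = 18 thirty-second notes.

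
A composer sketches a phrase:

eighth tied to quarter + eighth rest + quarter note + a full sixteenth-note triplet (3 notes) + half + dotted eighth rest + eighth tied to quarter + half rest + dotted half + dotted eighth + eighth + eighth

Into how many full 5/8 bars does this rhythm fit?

One bar of 5/8 = 10 sixteenth notes.
In sixteenth notes: eighth tied to quarter (eighth + quarter) = 6; eighth rest = 2; quarter note = 4; a full sixteenth-note triplet (3 notes) (three triplet sixteenths span one eighth) = 2; half = 8; dotted eighth rest = 3; eighth tied to quarter (eighth + quarter) = 6; half rest = 8; dotted half = 12; dotted eighth = 3; eighth = 2; eighth = 2.
Altogether 6 + 2 + 4 + 2 + 8 + 3 + 6 + 8 + 12 + 3 + 2 + 2 = 58.
58 ÷ 10 = 5 complete bars with 8 left over.

5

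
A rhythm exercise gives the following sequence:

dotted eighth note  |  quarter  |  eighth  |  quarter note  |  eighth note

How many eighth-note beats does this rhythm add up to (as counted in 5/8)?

One eighth-note beat = 2 sixteenth notes.
Working in sixteenth notes: dotted eighth note = 3; quarter = 4; eighth = 2; quarter note = 4; eighth note = 2.
Altogether 3 + 4 + 2 + 4 + 2 = 15.
15 ÷ 2 = 7.5 beats.

7.5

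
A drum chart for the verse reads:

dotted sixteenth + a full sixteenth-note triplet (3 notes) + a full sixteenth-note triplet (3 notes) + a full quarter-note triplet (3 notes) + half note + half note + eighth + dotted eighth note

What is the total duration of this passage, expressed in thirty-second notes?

Convert each value to thirty-second notes: dotted sixteenth = 3; a full sixteenth-note triplet (3 notes) (three triplet sixteenths span one eighth) = 4; a full sixteenth-note triplet (3 notes) (three triplet sixteenths span one eighth) = 4; a full quarter-note triplet (3 notes) (three triplet quarters span one half) = 16; half note = 16; half note = 16; eighth = 4; dotted eighth note = 6.
Total: 3 + 4 + 4 + 16 + 16 + 16 + 4 + 6 = 69 thirty-second notes.

69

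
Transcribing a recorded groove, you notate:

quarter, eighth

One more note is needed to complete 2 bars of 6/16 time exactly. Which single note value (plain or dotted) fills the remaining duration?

2 bars of 6/16 = 6 eighth notes.
In eighth notes: quarter = 2; eighth = 1.
Altogether 2 + 1 = 3.
Remaining: 6 − 3 = 3 eighth notes, which is a dotted quarter note.

dotted quarter note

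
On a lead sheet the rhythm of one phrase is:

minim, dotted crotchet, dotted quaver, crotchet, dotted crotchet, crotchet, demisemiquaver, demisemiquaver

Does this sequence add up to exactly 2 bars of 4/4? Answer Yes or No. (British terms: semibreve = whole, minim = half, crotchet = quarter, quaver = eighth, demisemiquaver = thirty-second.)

Yes

One bar of 4/4 = 32 thirty-second notes, so 2 bars = 64.
Convert each value to thirty-second notes: minim = 16; dotted crotchet = 12; dotted quaver = 6; crotchet = 8; dotted crotchet = 12; crotchet = 8; demisemiquaver = 1; demisemiquaver = 1.
Total: 16 + 12 + 6 + 8 + 12 + 8 + 1 + 1 = 64.
64 equals 64, so the answer is Yes.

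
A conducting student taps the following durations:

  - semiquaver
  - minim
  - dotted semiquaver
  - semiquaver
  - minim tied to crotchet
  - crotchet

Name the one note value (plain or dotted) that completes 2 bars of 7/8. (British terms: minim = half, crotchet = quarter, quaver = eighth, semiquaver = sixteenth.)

2 bars of 7/8 = 56 thirty-second notes.
Express everything in thirty-second notes: semiquaver = 2; minim = 16; dotted semiquaver = 3; semiquaver = 2; minim tied to crotchet (minim + crotchet) = 24; crotchet = 8.
Total: 2 + 16 + 3 + 2 + 24 + 8 = 55.
Remaining: 56 − 55 = 1 thirty-second note, which is a thirty-second note.

thirty-second note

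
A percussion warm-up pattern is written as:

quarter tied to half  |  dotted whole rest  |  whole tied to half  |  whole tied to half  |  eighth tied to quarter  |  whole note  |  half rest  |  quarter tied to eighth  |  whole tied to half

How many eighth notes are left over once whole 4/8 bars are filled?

0

One bar of 4/8 = 4 eighth notes.
In eighth notes: quarter tied to half (quarter + half) = 6; dotted whole rest = 12; whole tied to half (whole + half) = 12; whole tied to half (whole + half) = 12; eighth tied to quarter (eighth + quarter) = 3; whole note = 8; half rest = 4; quarter tied to eighth (quarter + eighth) = 3; whole tied to half (whole + half) = 12.
Total: 6 + 12 + 12 + 12 + 3 + 8 + 4 + 3 + 12 = 72.
72 ÷ 4 = 18 complete bars with 0 eighth notes remaining.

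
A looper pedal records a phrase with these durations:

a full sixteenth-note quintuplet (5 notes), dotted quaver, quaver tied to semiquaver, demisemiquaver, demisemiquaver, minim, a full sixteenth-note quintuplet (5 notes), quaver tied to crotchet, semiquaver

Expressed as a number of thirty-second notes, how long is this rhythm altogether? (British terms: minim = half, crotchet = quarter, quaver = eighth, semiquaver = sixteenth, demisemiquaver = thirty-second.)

Working in thirty-second notes: a full sixteenth-note quintuplet (5 notes) (five quintuplet sixteenths span one quarter) = 8; dotted quaver = 6; quaver tied to semiquaver (quaver + semiquaver) = 6; demisemiquaver = 1; demisemiquaver = 1; minim = 16; a full sixteenth-note quintuplet (5 notes) (five quintuplet sixteenths span one quarter) = 8; quaver tied to crotchet (quaver + crotchet) = 12; semiquaver = 2.
Total: 8 + 6 + 6 + 1 + 1 + 16 + 8 + 12 + 2 = 60 thirty-second notes.

60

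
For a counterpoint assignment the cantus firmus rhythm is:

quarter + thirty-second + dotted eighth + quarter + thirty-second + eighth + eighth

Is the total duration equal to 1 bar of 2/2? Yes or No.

One bar of 2/2 = 32 thirty-second notes.
Each duration in thirty-second notes: quarter = 8; thirty-second = 1; dotted eighth = 6; quarter = 8; thirty-second = 1; eighth = 4; eighth = 4.
Sum: 8 + 1 + 6 + 8 + 1 + 4 + 4 = 32.
32 equals 32, so the answer is Yes.

Yes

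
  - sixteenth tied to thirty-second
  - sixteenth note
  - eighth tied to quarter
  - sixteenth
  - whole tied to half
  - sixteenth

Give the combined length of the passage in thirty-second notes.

Express everything in thirty-second notes: sixteenth tied to thirty-second (sixteenth + thirty-second) = 3; sixteenth note = 2; eighth tied to quarter (eighth + quarter) = 12; sixteenth = 2; whole tied to half (whole + half) = 48; sixteenth = 2.
Total: 3 + 2 + 12 + 2 + 48 + 2 = 69 thirty-second notes.

69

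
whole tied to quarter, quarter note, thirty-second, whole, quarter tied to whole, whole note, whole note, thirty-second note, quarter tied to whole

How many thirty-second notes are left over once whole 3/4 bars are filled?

10

One bar of 3/4 = 24 thirty-second notes.
Working in thirty-second notes: whole tied to quarter (whole + quarter) = 40; quarter note = 8; thirty-second = 1; whole = 32; quarter tied to whole (quarter + whole) = 40; whole note = 32; whole note = 32; thirty-second note = 1; quarter tied to whole (quarter + whole) = 40.
Adding: 40 + 8 + 1 + 32 + 40 + 32 + 32 + 1 + 40 = 226.
226 ÷ 24 = 9 complete bars with 10 thirty-second notes remaining.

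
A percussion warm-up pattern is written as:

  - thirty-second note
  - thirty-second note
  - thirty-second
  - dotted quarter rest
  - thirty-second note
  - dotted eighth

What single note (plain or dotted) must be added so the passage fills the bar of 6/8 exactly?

sixteenth note

The bar of 6/8 = 24 thirty-second notes.
Express everything in thirty-second notes: thirty-second note = 1; thirty-second note = 1; thirty-second = 1; dotted quarter rest = 12; thirty-second note = 1; dotted eighth = 6.
Sum: 1 + 1 + 1 + 12 + 1 + 6 = 22.
Remaining: 24 − 22 = 2 thirty-second notes, which is a sixteenth note.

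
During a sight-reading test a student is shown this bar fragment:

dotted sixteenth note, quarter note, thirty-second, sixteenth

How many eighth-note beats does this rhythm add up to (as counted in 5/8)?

One eighth-note beat = 4 thirty-second notes.
Working in thirty-second notes: dotted sixteenth note = 3; quarter note = 8; thirty-second = 1; sixteenth = 2.
Adding: 3 + 8 + 1 + 2 = 14.
14 ÷ 4 = 3.5 beats.

3.5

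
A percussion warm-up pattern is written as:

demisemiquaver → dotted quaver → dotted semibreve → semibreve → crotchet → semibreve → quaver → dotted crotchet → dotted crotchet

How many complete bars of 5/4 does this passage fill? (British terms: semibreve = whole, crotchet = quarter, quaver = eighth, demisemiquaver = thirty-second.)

One bar of 5/4 = 40 thirty-second notes.
In thirty-second notes: demisemiquaver = 1; dotted quaver = 6; dotted semibreve = 48; semibreve = 32; crotchet = 8; semibreve = 32; quaver = 4; dotted crotchet = 12; dotted crotchet = 12.
Adding: 1 + 6 + 48 + 32 + 8 + 32 + 4 + 12 + 12 = 155.
155 ÷ 40 = 3 complete bars with 35 left over.

3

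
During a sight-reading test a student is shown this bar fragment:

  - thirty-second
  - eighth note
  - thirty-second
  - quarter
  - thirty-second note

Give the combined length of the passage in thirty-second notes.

15

Working in thirty-second notes: thirty-second = 1; eighth note = 4; thirty-second = 1; quarter = 8; thirty-second note = 1.
Adding: 1 + 4 + 1 + 8 + 1 = 15 thirty-second notes.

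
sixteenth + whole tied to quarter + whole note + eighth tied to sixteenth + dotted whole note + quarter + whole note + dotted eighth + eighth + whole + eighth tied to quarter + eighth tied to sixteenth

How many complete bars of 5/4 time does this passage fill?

5

One bar of 5/4 = 20 sixteenth notes.
In sixteenth notes: sixteenth = 1; whole tied to quarter (whole + quarter) = 20; whole note = 16; eighth tied to sixteenth (eighth + sixteenth) = 3; dotted whole note = 24; quarter = 4; whole note = 16; dotted eighth = 3; eighth = 2; whole = 16; eighth tied to quarter (eighth + quarter) = 6; eighth tied to sixteenth (eighth + sixteenth) = 3.
Adding: 1 + 20 + 16 + 3 + 24 + 4 + 16 + 3 + 2 + 16 + 6 + 3 = 114.
114 ÷ 20 = 5 complete bars with 14 left over.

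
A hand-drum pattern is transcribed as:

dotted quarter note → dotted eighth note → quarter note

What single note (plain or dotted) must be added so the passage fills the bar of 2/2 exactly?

The bar of 2/2 = 16 sixteenth notes.
Express everything in sixteenth notes: dotted quarter note = 6; dotted eighth note = 3; quarter note = 4.
Sum: 6 + 3 + 4 = 13.
Remaining: 16 − 13 = 3 sixteenth notes, which is a dotted eighth note.

dotted eighth note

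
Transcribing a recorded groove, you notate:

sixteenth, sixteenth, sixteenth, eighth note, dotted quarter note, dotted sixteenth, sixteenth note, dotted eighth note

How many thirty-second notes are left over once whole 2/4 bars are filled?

One bar of 2/4 = 16 thirty-second notes.
Express everything in thirty-second notes: sixteenth = 2; sixteenth = 2; sixteenth = 2; eighth note = 4; dotted quarter note = 12; dotted sixteenth = 3; sixteenth note = 2; dotted eighth note = 6.
Total: 2 + 2 + 2 + 4 + 12 + 3 + 2 + 6 = 33.
33 ÷ 16 = 2 complete bars with 1 thirty-second note remaining.

1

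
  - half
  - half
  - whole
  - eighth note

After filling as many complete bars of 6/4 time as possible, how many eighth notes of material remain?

One bar of 6/4 = 12 eighth notes.
In eighth notes: half = 4; half = 4; whole = 8; eighth note = 1.
Adding: 4 + 4 + 8 + 1 = 17.
17 ÷ 12 = 1 complete bar with 5 eighth notes remaining.

5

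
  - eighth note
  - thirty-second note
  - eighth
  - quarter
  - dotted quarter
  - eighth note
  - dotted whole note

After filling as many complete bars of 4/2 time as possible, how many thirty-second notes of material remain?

17

One bar of 4/2 = 64 thirty-second notes.
Convert each value to thirty-second notes: eighth note = 4; thirty-second note = 1; eighth = 4; quarter = 8; dotted quarter = 12; eighth note = 4; dotted whole note = 48.
Sum: 4 + 1 + 4 + 8 + 12 + 4 + 48 = 81.
81 ÷ 64 = 1 complete bar with 17 thirty-second notes remaining.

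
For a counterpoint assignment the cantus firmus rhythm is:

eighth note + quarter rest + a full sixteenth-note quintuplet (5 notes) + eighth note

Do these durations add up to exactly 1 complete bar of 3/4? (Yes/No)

Yes

One bar of 3/4 = 6 eighth notes.
Convert each value to eighth notes: eighth note = 1; quarter rest = 2; a full sixteenth-note quintuplet (5 notes) (five quintuplet sixteenths span one quarter) = 2; eighth note = 1.
Altogether 1 + 2 + 2 + 1 = 6.
6 equals 6, so the answer is Yes.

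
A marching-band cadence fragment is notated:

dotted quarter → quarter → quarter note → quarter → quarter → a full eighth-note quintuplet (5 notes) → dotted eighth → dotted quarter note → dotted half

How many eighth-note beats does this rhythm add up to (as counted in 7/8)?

25.5

One eighth-note beat = 2 sixteenth notes.
Express everything in sixteenth notes: dotted quarter = 6; quarter = 4; quarter note = 4; quarter = 4; quarter = 4; a full eighth-note quintuplet (5 notes) (five quintuplet eighths span one half) = 8; dotted eighth = 3; dotted quarter note = 6; dotted half = 12.
Altogether 6 + 4 + 4 + 4 + 4 + 8 + 3 + 6 + 12 = 51.
51 ÷ 2 = 25.5 beats.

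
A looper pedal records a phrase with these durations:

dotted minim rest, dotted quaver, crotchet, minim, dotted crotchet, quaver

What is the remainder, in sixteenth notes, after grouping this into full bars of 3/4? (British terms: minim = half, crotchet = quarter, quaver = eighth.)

11

One bar of 3/4 = 12 sixteenth notes.
Convert each value to sixteenth notes: dotted minim rest = 12; dotted quaver = 3; crotchet = 4; minim = 8; dotted crotchet = 6; quaver = 2.
Sum: 12 + 3 + 4 + 8 + 6 + 2 = 35.
35 ÷ 12 = 2 complete bars with 11 sixteenth notes remaining.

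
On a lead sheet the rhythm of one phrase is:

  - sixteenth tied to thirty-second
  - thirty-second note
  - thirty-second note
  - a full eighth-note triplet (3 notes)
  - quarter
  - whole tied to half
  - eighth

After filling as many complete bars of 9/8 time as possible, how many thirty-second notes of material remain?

1

One bar of 9/8 = 36 thirty-second notes.
Working in thirty-second notes: sixteenth tied to thirty-second (sixteenth + thirty-second) = 3; thirty-second note = 1; thirty-second note = 1; a full eighth-note triplet (3 notes) (three triplet eighths span one quarter) = 8; quarter = 8; whole tied to half (whole + half) = 48; eighth = 4.
Total: 3 + 1 + 1 + 8 + 8 + 48 + 4 = 73.
73 ÷ 36 = 2 complete bars with 1 thirty-second note remaining.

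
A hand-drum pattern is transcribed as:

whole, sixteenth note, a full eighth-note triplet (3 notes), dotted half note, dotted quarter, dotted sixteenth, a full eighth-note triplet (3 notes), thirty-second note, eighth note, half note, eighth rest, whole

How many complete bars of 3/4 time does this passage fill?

One bar of 3/4 = 24 thirty-second notes.
In thirty-second notes: whole = 32; sixteenth note = 2; a full eighth-note triplet (3 notes) (three triplet eighths span one quarter) = 8; dotted half note = 24; dotted quarter = 12; dotted sixteenth = 3; a full eighth-note triplet (3 notes) (three triplet eighths span one quarter) = 8; thirty-second note = 1; eighth note = 4; half note = 16; eighth rest = 4; whole = 32.
Total: 32 + 2 + 8 + 24 + 12 + 3 + 8 + 1 + 4 + 16 + 4 + 32 = 146.
146 ÷ 24 = 6 complete bars with 2 left over.

6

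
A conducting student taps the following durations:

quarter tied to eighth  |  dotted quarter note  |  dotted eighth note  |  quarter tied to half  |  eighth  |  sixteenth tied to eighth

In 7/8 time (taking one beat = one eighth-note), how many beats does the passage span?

One eighth-note beat = 2 sixteenth notes.
Working in sixteenth notes: quarter tied to eighth (quarter + eighth) = 6; dotted quarter note = 6; dotted eighth note = 3; quarter tied to half (quarter + half) = 12; eighth = 2; sixteenth tied to eighth (sixteenth + eighth) = 3.
Sum: 6 + 6 + 3 + 12 + 2 + 3 = 32.
32 ÷ 2 = 16 beats.

16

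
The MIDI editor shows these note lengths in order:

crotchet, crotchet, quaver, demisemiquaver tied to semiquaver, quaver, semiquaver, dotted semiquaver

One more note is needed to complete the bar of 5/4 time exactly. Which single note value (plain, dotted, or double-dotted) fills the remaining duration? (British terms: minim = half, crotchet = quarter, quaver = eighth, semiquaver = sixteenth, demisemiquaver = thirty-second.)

quarter note

The bar of 5/4 = 40 thirty-second notes.
Each duration in thirty-second notes: crotchet = 8; crotchet = 8; quaver = 4; demisemiquaver tied to semiquaver (demisemiquaver + semiquaver) = 3; quaver = 4; semiquaver = 2; dotted semiquaver = 3.
Altogether 8 + 8 + 4 + 3 + 4 + 2 + 3 = 32.
Remaining: 40 − 32 = 8 thirty-second notes, which is a quarter note.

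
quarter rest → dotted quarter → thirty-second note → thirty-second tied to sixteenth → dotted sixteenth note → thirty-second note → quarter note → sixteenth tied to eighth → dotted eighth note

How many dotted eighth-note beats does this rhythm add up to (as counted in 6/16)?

8

One dotted eighth-note beat = 6 thirty-second notes.
In thirty-second notes: quarter rest = 8; dotted quarter = 12; thirty-second note = 1; thirty-second tied to sixteenth (thirty-second + sixteenth) = 3; dotted sixteenth note = 3; thirty-second note = 1; quarter note = 8; sixteenth tied to eighth (sixteenth + eighth) = 6; dotted eighth note = 6.
Altogether 8 + 12 + 1 + 3 + 3 + 1 + 8 + 6 + 6 = 48.
48 ÷ 6 = 8 beats.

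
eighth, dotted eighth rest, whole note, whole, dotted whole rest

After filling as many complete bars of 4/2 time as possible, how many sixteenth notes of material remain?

29

One bar of 4/2 = 32 sixteenth notes.
Express everything in sixteenth notes: eighth = 2; dotted eighth rest = 3; whole note = 16; whole = 16; dotted whole rest = 24.
Total: 2 + 3 + 16 + 16 + 24 = 61.
61 ÷ 32 = 1 complete bar with 29 sixteenth notes remaining.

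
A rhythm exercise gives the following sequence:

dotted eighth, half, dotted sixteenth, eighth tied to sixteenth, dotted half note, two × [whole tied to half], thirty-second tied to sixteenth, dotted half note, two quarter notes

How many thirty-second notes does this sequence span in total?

194

Express everything in thirty-second notes: dotted eighth = 6; half = 16; dotted sixteenth = 3; eighth tied to sixteenth (eighth + sixteenth) = 6; dotted half note = 24; whole tied to half (whole + half) = 48; whole tied to half (whole + half) = 48; thirty-second tied to sixteenth (thirty-second + sixteenth) = 3; dotted half note = 24; quarter note = 8; quarter note = 8.
Altogether 6 + 16 + 3 + 6 + 24 + 48 + 48 + 3 + 24 + 8 + 8 = 194 thirty-second notes.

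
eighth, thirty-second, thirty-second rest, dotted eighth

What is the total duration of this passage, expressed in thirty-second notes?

Express everything in thirty-second notes: eighth = 4; thirty-second = 1; thirty-second rest = 1; dotted eighth = 6.
Adding: 4 + 1 + 1 + 6 = 12 thirty-second notes.

12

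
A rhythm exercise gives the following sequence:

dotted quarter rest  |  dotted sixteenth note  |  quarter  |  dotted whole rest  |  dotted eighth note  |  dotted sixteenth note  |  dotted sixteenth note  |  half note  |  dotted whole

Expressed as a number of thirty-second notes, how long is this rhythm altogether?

Working in thirty-second notes: dotted quarter rest = 12; dotted sixteenth note = 3; quarter = 8; dotted whole rest = 48; dotted eighth note = 6; dotted sixteenth note = 3; dotted sixteenth note = 3; half note = 16; dotted whole = 48.
Altogether 12 + 3 + 8 + 48 + 6 + 3 + 3 + 16 + 48 = 147 thirty-second notes.

147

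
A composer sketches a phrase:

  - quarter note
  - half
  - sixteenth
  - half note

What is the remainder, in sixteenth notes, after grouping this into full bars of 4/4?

5

One bar of 4/4 = 16 sixteenth notes.
Convert each value to sixteenth notes: quarter note = 4; half = 8; sixteenth = 1; half note = 8.
Altogether 4 + 8 + 1 + 8 = 21.
21 ÷ 16 = 1 complete bar with 5 sixteenth notes remaining.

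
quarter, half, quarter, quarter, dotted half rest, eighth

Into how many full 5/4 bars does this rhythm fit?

1

One bar of 5/4 = 10 eighth notes.
Convert each value to eighth notes: quarter = 2; half = 4; quarter = 2; quarter = 2; dotted half rest = 6; eighth = 1.
Total: 2 + 4 + 2 + 2 + 6 + 1 = 17.
17 ÷ 10 = 1 complete bar with 7 left over.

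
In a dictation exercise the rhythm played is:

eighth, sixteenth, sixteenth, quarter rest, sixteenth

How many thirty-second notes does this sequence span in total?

18

Convert each value to thirty-second notes: eighth = 4; sixteenth = 2; sixteenth = 2; quarter rest = 8; sixteenth = 2.
Total: 4 + 2 + 2 + 8 + 2 = 18 thirty-second notes.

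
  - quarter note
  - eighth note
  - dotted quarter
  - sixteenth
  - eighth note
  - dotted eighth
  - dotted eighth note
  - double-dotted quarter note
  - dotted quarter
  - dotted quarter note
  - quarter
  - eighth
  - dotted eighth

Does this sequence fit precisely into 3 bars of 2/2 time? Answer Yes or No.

One bar of 2/2 = 16 sixteenth notes, so 3 bars = 48.
Each duration in sixteenth notes: quarter note = 4; eighth note = 2; dotted quarter = 6; sixteenth = 1; eighth note = 2; dotted eighth = 3; dotted eighth note = 3; double-dotted quarter note = 7; dotted quarter = 6; dotted quarter note = 6; quarter = 4; eighth = 2; dotted eighth = 3.
Total: 4 + 2 + 6 + 1 + 2 + 3 + 3 + 7 + 6 + 6 + 4 + 2 + 3 = 49.
49 exceeds 48, so the answer is No.

No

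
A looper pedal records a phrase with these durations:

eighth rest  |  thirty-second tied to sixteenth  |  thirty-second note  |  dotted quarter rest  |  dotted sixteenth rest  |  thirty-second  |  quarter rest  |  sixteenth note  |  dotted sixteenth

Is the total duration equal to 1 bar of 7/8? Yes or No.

One bar of 7/8 = 28 thirty-second notes.
In thirty-second notes: eighth rest = 4; thirty-second tied to sixteenth (thirty-second + sixteenth) = 3; thirty-second note = 1; dotted quarter rest = 12; dotted sixteenth rest = 3; thirty-second = 1; quarter rest = 8; sixteenth note = 2; dotted sixteenth = 3.
Sum: 4 + 3 + 1 + 12 + 3 + 1 + 8 + 2 + 3 = 37.
37 exceeds 28, so the answer is No.

No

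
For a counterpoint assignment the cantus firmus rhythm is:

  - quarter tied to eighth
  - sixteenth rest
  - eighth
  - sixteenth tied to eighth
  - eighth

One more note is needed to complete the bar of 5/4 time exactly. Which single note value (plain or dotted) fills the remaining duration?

dotted quarter note

The bar of 5/4 = 20 sixteenth notes.
Working in sixteenth notes: quarter tied to eighth (quarter + eighth) = 6; sixteenth rest = 1; eighth = 2; sixteenth tied to eighth (sixteenth + eighth) = 3; eighth = 2.
Adding: 6 + 1 + 2 + 3 + 2 = 14.
Remaining: 20 − 14 = 6 sixteenth notes, which is a dotted quarter note.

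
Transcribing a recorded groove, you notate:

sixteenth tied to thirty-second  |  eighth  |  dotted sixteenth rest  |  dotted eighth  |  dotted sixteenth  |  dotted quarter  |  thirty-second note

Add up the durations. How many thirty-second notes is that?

32

In thirty-second notes: sixteenth tied to thirty-second (sixteenth + thirty-second) = 3; eighth = 4; dotted sixteenth rest = 3; dotted eighth = 6; dotted sixteenth = 3; dotted quarter = 12; thirty-second note = 1.
Adding: 3 + 4 + 3 + 6 + 3 + 12 + 1 = 32 thirty-second notes.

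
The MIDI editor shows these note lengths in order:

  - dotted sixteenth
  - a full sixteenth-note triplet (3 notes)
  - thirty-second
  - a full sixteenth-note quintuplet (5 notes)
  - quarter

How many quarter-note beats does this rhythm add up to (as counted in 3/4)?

One quarter-note beat = 8 thirty-second notes.
Each duration in thirty-second notes: dotted sixteenth = 3; a full sixteenth-note triplet (3 notes) (three triplet sixteenths span one eighth) = 4; thirty-second = 1; a full sixteenth-note quintuplet (5 notes) (five quintuplet sixteenths span one quarter) = 8; quarter = 8.
Adding: 3 + 4 + 1 + 8 + 8 = 24.
24 ÷ 8 = 3 beats.

3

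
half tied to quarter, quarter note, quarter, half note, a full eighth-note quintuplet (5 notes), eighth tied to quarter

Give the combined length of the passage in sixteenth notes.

Convert each value to sixteenth notes: half tied to quarter (half + quarter) = 12; quarter note = 4; quarter = 4; half note = 8; a full eighth-note quintuplet (5 notes) (five quintuplet eighths span one half) = 8; eighth tied to quarter (eighth + quarter) = 6.
Altogether 12 + 4 + 4 + 8 + 8 + 6 = 42 sixteenth notes.

42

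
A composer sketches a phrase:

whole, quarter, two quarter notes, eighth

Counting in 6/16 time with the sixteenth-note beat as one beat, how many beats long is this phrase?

One sixteenth-note beat = 2 thirty-second notes.
Working in thirty-second notes: whole = 32; quarter = 8; quarter note = 8; quarter note = 8; eighth = 4.
Adding: 32 + 8 + 8 + 8 + 4 = 60.
60 ÷ 2 = 30 beats.

30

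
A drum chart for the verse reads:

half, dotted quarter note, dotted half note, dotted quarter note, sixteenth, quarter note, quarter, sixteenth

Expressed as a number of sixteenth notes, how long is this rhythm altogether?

In sixteenth notes: half = 8; dotted quarter note = 6; dotted half note = 12; dotted quarter note = 6; sixteenth = 1; quarter note = 4; quarter = 4; sixteenth = 1.
Altogether 8 + 6 + 12 + 6 + 1 + 4 + 4 + 1 = 42 sixteenth notes.

42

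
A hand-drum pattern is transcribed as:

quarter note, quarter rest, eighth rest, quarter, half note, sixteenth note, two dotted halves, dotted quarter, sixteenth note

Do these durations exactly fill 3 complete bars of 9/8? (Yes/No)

Yes

One bar of 9/8 = 18 sixteenth notes, so 3 bars = 54.
Express everything in sixteenth notes: quarter note = 4; quarter rest = 4; eighth rest = 2; quarter = 4; half note = 8; sixteenth note = 1; dotted half = 12; dotted half = 12; dotted quarter = 6; sixteenth note = 1.
Sum: 4 + 4 + 2 + 4 + 8 + 1 + 12 + 12 + 6 + 1 = 54.
54 equals 54, so the answer is Yes.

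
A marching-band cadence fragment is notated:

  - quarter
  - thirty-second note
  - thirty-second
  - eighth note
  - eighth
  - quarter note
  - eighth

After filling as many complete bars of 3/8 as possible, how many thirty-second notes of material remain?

6

One bar of 3/8 = 12 thirty-second notes.
Express everything in thirty-second notes: quarter = 8; thirty-second note = 1; thirty-second = 1; eighth note = 4; eighth = 4; quarter note = 8; eighth = 4.
Altogether 8 + 1 + 1 + 4 + 4 + 8 + 4 = 30.
30 ÷ 12 = 2 complete bars with 6 thirty-second notes remaining.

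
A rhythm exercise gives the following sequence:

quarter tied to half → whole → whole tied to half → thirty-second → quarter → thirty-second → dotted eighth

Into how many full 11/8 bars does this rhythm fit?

One bar of 11/8 = 44 thirty-second notes.
Working in thirty-second notes: quarter tied to half (quarter + half) = 24; whole = 32; whole tied to half (whole + half) = 48; thirty-second = 1; quarter = 8; thirty-second = 1; dotted eighth = 6.
Total: 24 + 32 + 48 + 1 + 8 + 1 + 6 = 120.
120 ÷ 44 = 2 complete bars with 32 left over.

2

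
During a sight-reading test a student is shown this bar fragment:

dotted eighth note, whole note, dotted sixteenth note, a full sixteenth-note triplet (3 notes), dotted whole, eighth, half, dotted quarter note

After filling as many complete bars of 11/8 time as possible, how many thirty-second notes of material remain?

37

One bar of 11/8 = 44 thirty-second notes.
Convert each value to thirty-second notes: dotted eighth note = 6; whole note = 32; dotted sixteenth note = 3; a full sixteenth-note triplet (3 notes) (three triplet sixteenths span one eighth) = 4; dotted whole = 48; eighth = 4; half = 16; dotted quarter note = 12.
Sum: 6 + 32 + 3 + 4 + 48 + 4 + 16 + 12 = 125.
125 ÷ 44 = 2 complete bars with 37 thirty-second notes remaining.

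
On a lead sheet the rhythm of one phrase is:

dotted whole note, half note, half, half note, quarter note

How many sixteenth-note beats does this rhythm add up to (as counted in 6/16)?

52

One sixteenth-note beat = 2 thirty-second notes.
Convert each value to thirty-second notes: dotted whole note = 48; half note = 16; half = 16; half note = 16; quarter note = 8.
Adding: 48 + 16 + 16 + 16 + 8 = 104.
104 ÷ 2 = 52 beats.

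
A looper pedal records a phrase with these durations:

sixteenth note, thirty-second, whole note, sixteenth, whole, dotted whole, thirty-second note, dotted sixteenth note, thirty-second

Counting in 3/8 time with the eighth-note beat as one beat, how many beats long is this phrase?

One eighth-note beat = 4 thirty-second notes.
Express everything in thirty-second notes: sixteenth note = 2; thirty-second = 1; whole note = 32; sixteenth = 2; whole = 32; dotted whole = 48; thirty-second note = 1; dotted sixteenth note = 3; thirty-second = 1.
Adding: 2 + 1 + 32 + 2 + 32 + 48 + 1 + 3 + 1 = 122.
122 ÷ 4 = 30.5 beats.

30.5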